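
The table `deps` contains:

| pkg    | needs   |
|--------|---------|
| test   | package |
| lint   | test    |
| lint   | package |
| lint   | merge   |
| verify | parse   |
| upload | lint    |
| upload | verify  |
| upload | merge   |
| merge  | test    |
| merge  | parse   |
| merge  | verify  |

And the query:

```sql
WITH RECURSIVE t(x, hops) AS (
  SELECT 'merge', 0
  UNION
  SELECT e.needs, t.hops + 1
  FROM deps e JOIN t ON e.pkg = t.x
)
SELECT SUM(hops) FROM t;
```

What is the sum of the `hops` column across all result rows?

Base: (merge, hops=0).
Iteration 1: edges from {merge} -> (parse, hops=1), (test, hops=1), (verify, hops=1).
Iteration 2: edges from {parse,test,verify} -> (package, hops=2), (parse, hops=2).
Iteration 3: no outgoing edges from {package,parse}; recursion stops.
SUM(hops) = 0 + 1 + 1 + 1 + 2 + 2 = 7.

7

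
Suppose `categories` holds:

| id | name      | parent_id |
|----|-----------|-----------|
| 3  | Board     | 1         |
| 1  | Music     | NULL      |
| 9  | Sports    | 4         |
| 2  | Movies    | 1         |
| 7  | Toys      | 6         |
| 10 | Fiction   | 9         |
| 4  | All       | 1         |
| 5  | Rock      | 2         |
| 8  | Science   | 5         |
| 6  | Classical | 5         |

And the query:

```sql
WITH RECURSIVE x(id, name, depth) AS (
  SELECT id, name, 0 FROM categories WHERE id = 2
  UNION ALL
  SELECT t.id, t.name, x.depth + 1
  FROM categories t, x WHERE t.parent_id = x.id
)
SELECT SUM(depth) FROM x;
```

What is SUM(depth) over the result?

Base: id=2 (Movies) at depth 0.
Iteration 1: rows with parent_id in {2} -> Rock (id 5, depth 1).
Iteration 2: rows with parent_id in {5} -> Classical (id 6, depth 2), Science (id 8, depth 2).
Iteration 3: rows with parent_id in {6,8} -> Toys (id 7, depth 3).
Iteration 4: no rows with parent_id in {7}; recursion stops.
SUM(depth) = 0 + 1 + 2 + 2 + 3 = 8.

8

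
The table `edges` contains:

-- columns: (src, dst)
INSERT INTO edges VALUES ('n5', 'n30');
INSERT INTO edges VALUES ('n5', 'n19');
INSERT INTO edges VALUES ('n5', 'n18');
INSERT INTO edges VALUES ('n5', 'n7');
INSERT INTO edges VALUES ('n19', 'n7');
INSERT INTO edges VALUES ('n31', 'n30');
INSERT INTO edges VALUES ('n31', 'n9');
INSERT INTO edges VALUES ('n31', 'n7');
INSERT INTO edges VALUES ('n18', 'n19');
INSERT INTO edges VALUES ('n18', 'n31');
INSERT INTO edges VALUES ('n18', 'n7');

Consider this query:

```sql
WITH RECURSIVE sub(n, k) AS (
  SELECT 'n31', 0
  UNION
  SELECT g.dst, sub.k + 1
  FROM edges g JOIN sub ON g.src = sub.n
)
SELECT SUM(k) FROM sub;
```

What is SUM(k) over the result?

Base: (n31, k=0).
Iteration 1: edges from {n31} -> (n30, k=1), (n7, k=1), (n9, k=1).
Iteration 2: no outgoing edges from {n30,n7,n9}; recursion stops.
SUM(k) = 0 + 1 + 1 + 1 = 3.

3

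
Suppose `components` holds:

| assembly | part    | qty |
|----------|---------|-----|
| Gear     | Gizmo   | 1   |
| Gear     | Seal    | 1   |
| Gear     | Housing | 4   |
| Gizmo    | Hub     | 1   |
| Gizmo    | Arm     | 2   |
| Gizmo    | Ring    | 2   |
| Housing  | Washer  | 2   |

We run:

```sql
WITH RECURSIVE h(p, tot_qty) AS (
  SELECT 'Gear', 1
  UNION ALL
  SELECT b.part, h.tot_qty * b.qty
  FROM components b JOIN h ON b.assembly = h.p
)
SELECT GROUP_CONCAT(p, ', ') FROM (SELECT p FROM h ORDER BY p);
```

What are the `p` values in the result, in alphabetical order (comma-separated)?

Arm, Gear, Gizmo, Housing, Hub, Ring, Seal, Washer

Base: (Gear, tot_qty=1).
Iteration 1: components of {Gear} -> Gizmo = 1*1 = 1, Housing = 1*4 = 4, Seal = 1*1 = 1.
Iteration 2: components of {Gizmo,Housing,Seal} -> Arm = 1*2 = 2, Hub = 1*1 = 1, Ring = 1*2 = 2, Washer = 4*2 = 8.
Iteration 3: no further components; recursion stops.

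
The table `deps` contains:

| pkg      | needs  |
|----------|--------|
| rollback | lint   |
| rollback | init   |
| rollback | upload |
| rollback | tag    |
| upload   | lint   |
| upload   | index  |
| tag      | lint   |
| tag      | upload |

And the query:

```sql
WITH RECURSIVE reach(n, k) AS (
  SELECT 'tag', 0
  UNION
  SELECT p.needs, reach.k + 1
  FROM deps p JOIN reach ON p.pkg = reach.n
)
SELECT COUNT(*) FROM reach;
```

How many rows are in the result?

5

Base: (tag, k=0).
Iteration 1: edges from {tag} -> (lint, k=1), (upload, k=1).
Iteration 2: edges from {lint,upload} -> (index, k=2), (lint, k=2).
Iteration 3: no outgoing edges from {index,lint}; recursion stops.
Total rows emitted: 5.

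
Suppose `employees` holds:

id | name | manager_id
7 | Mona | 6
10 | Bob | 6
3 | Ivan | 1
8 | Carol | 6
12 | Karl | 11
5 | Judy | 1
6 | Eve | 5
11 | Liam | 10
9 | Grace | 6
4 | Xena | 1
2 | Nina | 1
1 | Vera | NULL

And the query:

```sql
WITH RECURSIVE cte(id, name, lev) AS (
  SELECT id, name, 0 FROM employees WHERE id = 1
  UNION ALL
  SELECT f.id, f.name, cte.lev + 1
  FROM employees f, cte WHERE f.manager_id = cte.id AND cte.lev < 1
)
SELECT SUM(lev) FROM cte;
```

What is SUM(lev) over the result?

Base: id=1 (Vera) at lev 0.
Iteration 1: rows with manager_id in {1} -> Nina (id 2, lev 1), Ivan (id 3, lev 1), Xena (id 4, lev 1), Judy (id 5, lev 1).
Iteration 2: lev < 1 fails for all current rows; recursion stops.
SUM(lev) = 0 + 1 + 1 + 1 + 1 = 4.

4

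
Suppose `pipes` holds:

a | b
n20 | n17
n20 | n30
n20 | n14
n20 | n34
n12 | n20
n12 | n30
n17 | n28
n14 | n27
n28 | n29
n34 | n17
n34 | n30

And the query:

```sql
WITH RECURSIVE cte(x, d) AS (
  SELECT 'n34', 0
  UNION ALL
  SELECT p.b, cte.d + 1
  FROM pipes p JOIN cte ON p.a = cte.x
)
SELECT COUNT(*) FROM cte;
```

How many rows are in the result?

5

Base: (n34, d=0).
Iteration 1: edges from {n34} -> (n17, d=1), (n30, d=1).
Iteration 2: edges from {n17,n30} -> (n28, d=2).
Iteration 3: edges from {n28} -> (n29, d=3).
Iteration 4: no outgoing edges from {n29}; recursion stops.
Total rows emitted: 5.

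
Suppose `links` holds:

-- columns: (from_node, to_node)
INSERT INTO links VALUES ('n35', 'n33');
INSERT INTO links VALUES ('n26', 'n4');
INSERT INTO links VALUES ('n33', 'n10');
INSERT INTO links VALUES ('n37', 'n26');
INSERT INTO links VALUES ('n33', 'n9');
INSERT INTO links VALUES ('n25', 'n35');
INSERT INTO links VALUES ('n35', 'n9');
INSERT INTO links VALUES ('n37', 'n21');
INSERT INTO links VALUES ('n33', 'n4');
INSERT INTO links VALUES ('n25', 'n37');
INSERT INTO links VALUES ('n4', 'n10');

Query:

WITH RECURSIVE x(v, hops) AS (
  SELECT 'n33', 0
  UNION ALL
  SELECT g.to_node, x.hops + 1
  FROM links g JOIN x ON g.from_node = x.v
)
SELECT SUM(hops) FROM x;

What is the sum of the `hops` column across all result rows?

Base: (n33, hops=0).
Iteration 1: edges from {n33} -> (n10, hops=1), (n4, hops=1), (n9, hops=1).
Iteration 2: edges from {n10,n4,n9} -> (n10, hops=2).
Iteration 3: no outgoing edges from {n10}; recursion stops.
SUM(hops) = 0 + 1 + 1 + 1 + 2 = 5.

5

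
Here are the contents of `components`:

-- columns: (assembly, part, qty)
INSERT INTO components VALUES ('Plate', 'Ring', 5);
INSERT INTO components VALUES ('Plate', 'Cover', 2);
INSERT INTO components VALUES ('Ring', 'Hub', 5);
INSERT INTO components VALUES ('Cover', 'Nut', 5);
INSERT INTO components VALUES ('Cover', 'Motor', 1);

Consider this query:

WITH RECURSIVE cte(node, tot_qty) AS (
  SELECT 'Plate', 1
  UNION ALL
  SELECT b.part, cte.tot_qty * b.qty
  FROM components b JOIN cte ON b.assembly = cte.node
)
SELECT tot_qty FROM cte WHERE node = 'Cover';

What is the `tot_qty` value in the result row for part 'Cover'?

2

Base: (Plate, tot_qty=1).
Iteration 1: components of {Plate} -> Cover = 1*2 = 2, Ring = 1*5 = 5.
Iteration 2: components of {Cover,Ring} -> Hub = 5*5 = 25, Motor = 2*1 = 2, Nut = 2*5 = 10.
Iteration 3: no further components; recursion stops.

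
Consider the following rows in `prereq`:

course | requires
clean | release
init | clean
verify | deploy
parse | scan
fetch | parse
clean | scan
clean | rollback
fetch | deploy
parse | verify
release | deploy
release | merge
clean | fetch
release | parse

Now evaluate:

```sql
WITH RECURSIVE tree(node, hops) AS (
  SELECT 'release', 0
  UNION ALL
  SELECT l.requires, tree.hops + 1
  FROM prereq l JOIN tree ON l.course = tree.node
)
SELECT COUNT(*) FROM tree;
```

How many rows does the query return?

7

Base: (release, hops=0).
Iteration 1: edges from {release} -> (deploy, hops=1), (merge, hops=1), (parse, hops=1).
Iteration 2: edges from {deploy,merge,parse} -> (scan, hops=2), (verify, hops=2).
Iteration 3: edges from {scan,verify} -> (deploy, hops=3).
Iteration 4: no outgoing edges from {deploy}; recursion stops.
Total rows emitted: 7.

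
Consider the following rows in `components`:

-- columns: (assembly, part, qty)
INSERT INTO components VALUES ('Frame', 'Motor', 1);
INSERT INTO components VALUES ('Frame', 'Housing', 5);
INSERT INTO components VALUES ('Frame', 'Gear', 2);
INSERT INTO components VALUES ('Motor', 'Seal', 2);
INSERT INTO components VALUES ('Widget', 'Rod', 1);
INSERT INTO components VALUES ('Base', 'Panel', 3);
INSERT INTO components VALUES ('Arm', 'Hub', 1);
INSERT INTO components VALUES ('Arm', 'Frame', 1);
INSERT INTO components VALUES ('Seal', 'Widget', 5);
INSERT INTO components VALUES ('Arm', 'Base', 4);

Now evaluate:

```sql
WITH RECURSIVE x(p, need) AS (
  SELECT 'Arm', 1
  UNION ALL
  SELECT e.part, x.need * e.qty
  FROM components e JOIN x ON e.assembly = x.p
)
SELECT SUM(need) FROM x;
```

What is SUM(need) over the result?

Base: (Arm, need=1).
Iteration 1: components of {Arm} -> Base = 1*4 = 4, Frame = 1*1 = 1, Hub = 1*1 = 1.
Iteration 2: components of {Base,Frame,Hub} -> Gear = 1*2 = 2, Housing = 1*5 = 5, Motor = 1*1 = 1, Panel = 4*3 = 12.
Iteration 3: components of {Gear,Housing,Motor,Panel} -> Seal = 1*2 = 2.
Iteration 4: components of {Seal} -> Widget = 2*5 = 10.
Iteration 5: components of {Widget} -> Rod = 10*1 = 10.
Iteration 6: no further components; recursion stops.
SUM(need) = 1 + 1 + 1 + 4 + 2 + 1 + 5 + 12 + 2 + 10 + 10 = 49.

49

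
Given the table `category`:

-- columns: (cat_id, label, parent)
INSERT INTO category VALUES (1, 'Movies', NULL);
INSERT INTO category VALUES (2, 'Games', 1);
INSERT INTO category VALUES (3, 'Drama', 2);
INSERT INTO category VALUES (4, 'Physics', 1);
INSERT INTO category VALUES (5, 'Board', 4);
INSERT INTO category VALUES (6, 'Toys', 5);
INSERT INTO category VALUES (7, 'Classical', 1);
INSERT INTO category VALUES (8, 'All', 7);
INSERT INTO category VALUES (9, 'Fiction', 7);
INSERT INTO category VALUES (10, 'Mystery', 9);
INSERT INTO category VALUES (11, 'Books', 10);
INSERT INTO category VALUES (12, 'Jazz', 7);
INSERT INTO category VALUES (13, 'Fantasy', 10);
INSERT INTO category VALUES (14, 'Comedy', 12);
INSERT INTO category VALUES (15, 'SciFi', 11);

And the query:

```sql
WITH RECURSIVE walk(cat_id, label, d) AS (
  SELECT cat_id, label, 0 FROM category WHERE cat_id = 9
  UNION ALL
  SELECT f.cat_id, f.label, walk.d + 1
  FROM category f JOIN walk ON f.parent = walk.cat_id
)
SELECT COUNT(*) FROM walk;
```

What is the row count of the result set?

Base: cat_id=9 (Fiction) at d 0.
Iteration 1: rows with parent in {9} -> Mystery (id 10, d 1).
Iteration 2: rows with parent in {10} -> Books (id 11, d 2), Fantasy (id 13, d 2).
Iteration 3: rows with parent in {11,13} -> SciFi (id 15, d 3).
Iteration 4: no rows with parent in {15}; recursion stops.
Total rows emitted: 5.

5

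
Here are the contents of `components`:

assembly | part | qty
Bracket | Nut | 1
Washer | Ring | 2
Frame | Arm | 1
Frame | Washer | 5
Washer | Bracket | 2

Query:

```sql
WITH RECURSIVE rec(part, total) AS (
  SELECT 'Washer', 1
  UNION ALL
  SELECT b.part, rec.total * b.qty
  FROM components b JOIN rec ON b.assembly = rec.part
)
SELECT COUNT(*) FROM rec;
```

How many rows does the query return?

4

Base: (Washer, total=1).
Iteration 1: components of {Washer} -> Bracket = 1*2 = 2, Ring = 1*2 = 2.
Iteration 2: components of {Bracket,Ring} -> Nut = 2*1 = 2.
Iteration 3: no further components; recursion stops.
Total rows emitted: 4.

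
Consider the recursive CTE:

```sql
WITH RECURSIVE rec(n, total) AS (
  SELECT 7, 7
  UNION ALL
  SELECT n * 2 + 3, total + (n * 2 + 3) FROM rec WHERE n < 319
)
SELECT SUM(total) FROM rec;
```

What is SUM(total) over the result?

2386

Base: n=7, total=7.
Iteration 1: 7 < 319 holds -> n = 7 * 2 + 3 = 17, total = 7 + 17 = 24.
Iteration 2: 17 < 319 holds -> n = 17 * 2 + 3 = 37, total = 24 + 37 = 61.
Iteration 3: 37 < 319 holds -> n = 37 * 2 + 3 = 77, total = 61 + 77 = 138.
Iteration 4: 77 < 319 holds -> n = 77 * 2 + 3 = 157, total = 138 + 157 = 295.
Iteration 5: 157 < 319 holds -> n = 157 * 2 + 3 = 317, total = 295 + 317 = 612.
Iteration 6: 317 < 319 holds -> n = 317 * 2 + 3 = 637, total = 612 + 637 = 1249.
Iteration 7: 637 < 319 fails; recursion stops.
SUM(total) = 7 + 24 + 61 + 138 + 295 + 612 + 1249 = 2386.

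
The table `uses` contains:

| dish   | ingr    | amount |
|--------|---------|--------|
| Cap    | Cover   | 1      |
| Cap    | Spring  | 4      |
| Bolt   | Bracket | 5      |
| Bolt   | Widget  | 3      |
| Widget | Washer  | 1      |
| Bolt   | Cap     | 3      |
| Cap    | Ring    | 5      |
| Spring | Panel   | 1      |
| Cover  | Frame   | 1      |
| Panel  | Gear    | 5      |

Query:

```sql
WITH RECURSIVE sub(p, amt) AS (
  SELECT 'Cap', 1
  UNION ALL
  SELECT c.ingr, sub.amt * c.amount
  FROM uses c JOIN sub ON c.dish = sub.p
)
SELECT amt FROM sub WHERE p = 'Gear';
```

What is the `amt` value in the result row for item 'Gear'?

20

Base: (Cap, amt=1).
Iteration 1: components of {Cap} -> Cover = 1*1 = 1, Ring = 1*5 = 5, Spring = 1*4 = 4.
Iteration 2: components of {Cover,Ring,Spring} -> Frame = 1*1 = 1, Panel = 4*1 = 4.
Iteration 3: components of {Frame,Panel} -> Gear = 4*5 = 20.
Iteration 4: no further components; recursion stops.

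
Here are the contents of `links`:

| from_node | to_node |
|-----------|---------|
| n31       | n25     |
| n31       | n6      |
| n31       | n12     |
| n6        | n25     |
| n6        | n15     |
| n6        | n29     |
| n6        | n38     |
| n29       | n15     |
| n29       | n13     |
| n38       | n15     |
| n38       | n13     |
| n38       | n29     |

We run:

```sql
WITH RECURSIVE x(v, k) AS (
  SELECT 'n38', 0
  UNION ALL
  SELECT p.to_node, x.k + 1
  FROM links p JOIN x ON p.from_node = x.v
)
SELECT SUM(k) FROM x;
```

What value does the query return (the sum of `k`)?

7

Base: (n38, k=0).
Iteration 1: edges from {n38} -> (n13, k=1), (n15, k=1), (n29, k=1).
Iteration 2: edges from {n13,n15,n29} -> (n13, k=2), (n15, k=2).
Iteration 3: no outgoing edges from {n13,n15}; recursion stops.
SUM(k) = 0 + 1 + 1 + 1 + 2 + 2 = 7.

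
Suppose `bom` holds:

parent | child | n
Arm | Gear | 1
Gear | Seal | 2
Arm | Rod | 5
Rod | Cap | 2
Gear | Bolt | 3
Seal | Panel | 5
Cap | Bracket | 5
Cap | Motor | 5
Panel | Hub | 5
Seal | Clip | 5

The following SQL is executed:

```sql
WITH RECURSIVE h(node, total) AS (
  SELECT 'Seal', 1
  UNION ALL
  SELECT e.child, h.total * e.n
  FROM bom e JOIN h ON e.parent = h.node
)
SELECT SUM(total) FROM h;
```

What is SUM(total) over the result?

36

Base: (Seal, total=1).
Iteration 1: components of {Seal} -> Clip = 1*5 = 5, Panel = 1*5 = 5.
Iteration 2: components of {Clip,Panel} -> Hub = 5*5 = 25.
Iteration 3: no further components; recursion stops.
SUM(total) = 1 + 5 + 5 + 25 = 36.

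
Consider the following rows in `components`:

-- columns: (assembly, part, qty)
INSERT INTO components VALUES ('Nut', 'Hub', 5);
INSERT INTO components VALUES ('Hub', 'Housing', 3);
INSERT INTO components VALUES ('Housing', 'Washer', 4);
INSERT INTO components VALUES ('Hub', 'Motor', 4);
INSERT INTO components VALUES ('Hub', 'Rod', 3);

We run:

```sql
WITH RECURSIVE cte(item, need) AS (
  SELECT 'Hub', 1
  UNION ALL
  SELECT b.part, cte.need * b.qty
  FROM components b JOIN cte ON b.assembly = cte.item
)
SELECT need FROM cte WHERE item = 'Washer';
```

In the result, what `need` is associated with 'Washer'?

Base: (Hub, need=1).
Iteration 1: components of {Hub} -> Housing = 1*3 = 3, Motor = 1*4 = 4, Rod = 1*3 = 3.
Iteration 2: components of {Housing,Motor,Rod} -> Washer = 3*4 = 12.
Iteration 3: no further components; recursion stops.

12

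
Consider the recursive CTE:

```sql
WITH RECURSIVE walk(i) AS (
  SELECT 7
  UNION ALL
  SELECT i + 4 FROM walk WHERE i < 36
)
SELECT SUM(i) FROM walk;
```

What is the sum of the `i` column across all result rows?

207

Base: i=7.
Iteration 1: 7 < 36 holds -> i = 7 + 4 = 11.
Iteration 2: 11 < 36 holds -> i = 11 + 4 = 15.
Iteration 3: 15 < 36 holds -> i = 15 + 4 = 19.
Iteration 4: 19 < 36 holds -> i = 19 + 4 = 23.
Iteration 5: 23 < 36 holds -> i = 23 + 4 = 27.
Iteration 6: 27 < 36 holds -> i = 27 + 4 = 31.
Iteration 7: 31 < 36 holds -> i = 31 + 4 = 35.
Iteration 8: 35 < 36 holds -> i = 35 + 4 = 39.
Iteration 9: 39 < 36 fails; recursion stops.
SUM(i) = 7 + 11 + 15 + 19 + 23 + 27 + 31 + 35 + 39 = 207.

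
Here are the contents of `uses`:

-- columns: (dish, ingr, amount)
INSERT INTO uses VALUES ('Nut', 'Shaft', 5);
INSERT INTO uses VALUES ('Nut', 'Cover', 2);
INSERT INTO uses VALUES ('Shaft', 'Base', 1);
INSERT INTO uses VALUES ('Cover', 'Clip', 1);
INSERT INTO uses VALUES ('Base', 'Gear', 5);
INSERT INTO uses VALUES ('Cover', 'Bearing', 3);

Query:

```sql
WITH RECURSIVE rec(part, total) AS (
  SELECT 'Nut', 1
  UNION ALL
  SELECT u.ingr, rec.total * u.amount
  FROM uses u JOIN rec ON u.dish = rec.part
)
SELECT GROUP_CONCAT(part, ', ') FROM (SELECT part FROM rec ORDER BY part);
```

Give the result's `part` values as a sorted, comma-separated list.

Base: (Nut, total=1).
Iteration 1: components of {Nut} -> Cover = 1*2 = 2, Shaft = 1*5 = 5.
Iteration 2: components of {Cover,Shaft} -> Base = 5*1 = 5, Bearing = 2*3 = 6, Clip = 2*1 = 2.
Iteration 3: components of {Base,Bearing,Clip} -> Gear = 5*5 = 25.
Iteration 4: no further components; recursion stops.

Base, Bearing, Clip, Cover, Gear, Nut, Shaft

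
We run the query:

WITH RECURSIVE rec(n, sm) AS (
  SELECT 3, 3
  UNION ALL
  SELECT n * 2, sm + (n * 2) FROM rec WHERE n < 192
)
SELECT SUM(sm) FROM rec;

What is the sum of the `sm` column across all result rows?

741

Base: n=3, sm=3.
Iteration 1: 3 < 192 holds -> n = 3 * 2 = 6, sm = 3 + 6 = 9.
Iteration 2: 6 < 192 holds -> n = 6 * 2 = 12, sm = 9 + 12 = 21.
Iteration 3: 12 < 192 holds -> n = 12 * 2 = 24, sm = 21 + 24 = 45.
Iteration 4: 24 < 192 holds -> n = 24 * 2 = 48, sm = 45 + 48 = 93.
Iteration 5: 48 < 192 holds -> n = 48 * 2 = 96, sm = 93 + 96 = 189.
Iteration 6: 96 < 192 holds -> n = 96 * 2 = 192, sm = 189 + 192 = 381.
Iteration 7: 192 < 192 fails; recursion stops.
SUM(sm) = 3 + 9 + 21 + 45 + 93 + 189 + 381 = 741.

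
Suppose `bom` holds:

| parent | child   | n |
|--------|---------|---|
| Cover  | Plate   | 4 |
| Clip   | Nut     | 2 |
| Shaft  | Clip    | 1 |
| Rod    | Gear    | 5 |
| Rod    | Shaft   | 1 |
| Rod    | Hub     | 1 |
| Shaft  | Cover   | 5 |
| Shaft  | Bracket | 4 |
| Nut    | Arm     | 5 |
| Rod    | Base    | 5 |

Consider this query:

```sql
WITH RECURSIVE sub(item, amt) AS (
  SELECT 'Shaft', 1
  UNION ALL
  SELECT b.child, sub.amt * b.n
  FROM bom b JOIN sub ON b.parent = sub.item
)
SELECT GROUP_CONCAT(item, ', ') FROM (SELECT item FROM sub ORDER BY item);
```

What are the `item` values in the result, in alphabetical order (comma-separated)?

Arm, Bracket, Clip, Cover, Nut, Plate, Shaft

Base: (Shaft, amt=1).
Iteration 1: components of {Shaft} -> Bracket = 1*4 = 4, Clip = 1*1 = 1, Cover = 1*5 = 5.
Iteration 2: components of {Bracket,Clip,Cover} -> Nut = 1*2 = 2, Plate = 5*4 = 20.
Iteration 3: components of {Nut,Plate} -> Arm = 2*5 = 10.
Iteration 4: no further components; recursion stops.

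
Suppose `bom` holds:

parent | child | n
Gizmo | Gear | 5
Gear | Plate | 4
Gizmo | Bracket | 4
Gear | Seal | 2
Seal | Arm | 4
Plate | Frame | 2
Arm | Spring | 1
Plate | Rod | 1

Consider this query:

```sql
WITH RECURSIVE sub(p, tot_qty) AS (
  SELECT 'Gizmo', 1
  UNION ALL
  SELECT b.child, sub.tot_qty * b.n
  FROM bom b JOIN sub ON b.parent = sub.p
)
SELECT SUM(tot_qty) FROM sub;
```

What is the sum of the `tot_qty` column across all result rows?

180

Base: (Gizmo, tot_qty=1).
Iteration 1: components of {Gizmo} -> Bracket = 1*4 = 4, Gear = 1*5 = 5.
Iteration 2: components of {Bracket,Gear} -> Plate = 5*4 = 20, Seal = 5*2 = 10.
Iteration 3: components of {Plate,Seal} -> Arm = 10*4 = 40, Frame = 20*2 = 40, Rod = 20*1 = 20.
Iteration 4: components of {Arm,Frame,Rod} -> Spring = 40*1 = 40.
Iteration 5: no further components; recursion stops.
SUM(tot_qty) = 1 + 5 + 4 + 20 + 10 + 40 + 20 + 40 + 40 = 180.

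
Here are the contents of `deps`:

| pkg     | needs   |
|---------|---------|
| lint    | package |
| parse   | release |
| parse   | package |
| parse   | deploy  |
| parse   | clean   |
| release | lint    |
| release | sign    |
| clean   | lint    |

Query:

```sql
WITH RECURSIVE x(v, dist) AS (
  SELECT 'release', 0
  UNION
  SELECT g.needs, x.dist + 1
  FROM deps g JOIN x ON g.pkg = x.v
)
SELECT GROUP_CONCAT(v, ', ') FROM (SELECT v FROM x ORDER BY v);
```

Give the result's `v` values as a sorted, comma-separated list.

Base: (release, dist=0).
Iteration 1: edges from {release} -> (lint, dist=1), (sign, dist=1).
Iteration 2: edges from {lint,sign} -> (package, dist=2).
Iteration 3: no outgoing edges from {package}; recursion stops.

lint, package, release, sign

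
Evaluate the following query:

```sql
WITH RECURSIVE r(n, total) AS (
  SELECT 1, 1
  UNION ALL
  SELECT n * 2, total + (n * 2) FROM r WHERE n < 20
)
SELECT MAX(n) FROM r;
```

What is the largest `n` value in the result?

32

Base: n=1, total=1.
Iteration 1: 1 < 20 holds -> n = 1 * 2 = 2, total = 1 + 2 = 3.
Iteration 2: 2 < 20 holds -> n = 2 * 2 = 4, total = 3 + 4 = 7.
Iteration 3: 4 < 20 holds -> n = 4 * 2 = 8, total = 7 + 8 = 15.
Iteration 4: 8 < 20 holds -> n = 8 * 2 = 16, total = 15 + 16 = 31.
Iteration 5: 16 < 20 holds -> n = 16 * 2 = 32, total = 31 + 32 = 63.
Iteration 6: 32 < 20 fails; recursion stops.
n values: 1, 2, 4, 8, 16, 32; the maximum is 32.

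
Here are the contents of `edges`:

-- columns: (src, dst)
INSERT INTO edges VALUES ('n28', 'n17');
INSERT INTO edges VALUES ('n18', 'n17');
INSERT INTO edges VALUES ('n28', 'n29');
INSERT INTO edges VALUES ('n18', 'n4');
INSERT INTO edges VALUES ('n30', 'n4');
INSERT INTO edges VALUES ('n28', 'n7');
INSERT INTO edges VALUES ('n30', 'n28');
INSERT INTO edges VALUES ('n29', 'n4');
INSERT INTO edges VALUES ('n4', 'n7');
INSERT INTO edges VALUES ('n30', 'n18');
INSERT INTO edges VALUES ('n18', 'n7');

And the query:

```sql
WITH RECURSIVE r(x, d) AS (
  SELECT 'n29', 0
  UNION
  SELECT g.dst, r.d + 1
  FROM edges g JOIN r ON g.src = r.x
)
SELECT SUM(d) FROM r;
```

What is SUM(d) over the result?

3

Base: (n29, d=0).
Iteration 1: edges from {n29} -> (n4, d=1).
Iteration 2: edges from {n4} -> (n7, d=2).
Iteration 3: no outgoing edges from {n7}; recursion stops.
SUM(d) = 0 + 1 + 2 = 3.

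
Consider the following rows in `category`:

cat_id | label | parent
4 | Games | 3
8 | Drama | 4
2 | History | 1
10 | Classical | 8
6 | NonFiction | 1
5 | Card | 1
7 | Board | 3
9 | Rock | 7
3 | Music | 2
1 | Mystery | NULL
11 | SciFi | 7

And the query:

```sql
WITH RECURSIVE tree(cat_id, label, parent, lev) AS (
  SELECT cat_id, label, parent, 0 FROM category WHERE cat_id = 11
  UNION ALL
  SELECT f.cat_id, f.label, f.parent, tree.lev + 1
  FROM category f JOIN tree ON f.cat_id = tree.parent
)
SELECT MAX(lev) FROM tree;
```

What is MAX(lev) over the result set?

Base: cat_id=11 (SciFi), parent=7, lev 0.
Iteration 1: join on cat_id=7 -> Board (id 7, parent=3, lev 1).
Iteration 2: join on cat_id=3 -> Music (id 3, parent=2, lev 2).
Iteration 3: join on cat_id=2 -> History (id 2, parent=1, lev 3).
Iteration 4: join on cat_id=1 -> Mystery (id 1, parent=NULL, lev 4).
Iteration 5: parent is NULL; no match; recursion stops.
lev values: 0, 1, 2, 3, 4; the maximum is 4.

4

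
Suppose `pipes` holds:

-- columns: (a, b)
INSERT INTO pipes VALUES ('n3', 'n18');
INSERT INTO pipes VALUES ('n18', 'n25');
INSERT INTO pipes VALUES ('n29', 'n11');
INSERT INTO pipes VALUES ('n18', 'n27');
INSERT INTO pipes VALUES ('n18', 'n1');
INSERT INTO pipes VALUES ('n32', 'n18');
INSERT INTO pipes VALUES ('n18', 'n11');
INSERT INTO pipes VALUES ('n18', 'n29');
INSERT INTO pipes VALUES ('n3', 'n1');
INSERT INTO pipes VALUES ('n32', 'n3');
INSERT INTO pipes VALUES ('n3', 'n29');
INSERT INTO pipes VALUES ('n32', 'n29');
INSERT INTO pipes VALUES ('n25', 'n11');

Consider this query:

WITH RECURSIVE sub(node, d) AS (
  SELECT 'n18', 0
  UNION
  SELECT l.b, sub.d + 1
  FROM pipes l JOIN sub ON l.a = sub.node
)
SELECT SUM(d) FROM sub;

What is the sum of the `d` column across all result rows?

Base: (n18, d=0).
Iteration 1: edges from {n18} -> (n1, d=1), (n11, d=1), (n25, d=1), (n27, d=1), (n29, d=1).
Iteration 2: edges from {n1,n11,n25,n27,n29} -> (n11, d=2). [UNION drops 1 duplicate row(s)]
Iteration 3: no outgoing edges from {n11}; recursion stops.
SUM(d) = 0 + 1 + 1 + 1 + 1 + 1 + 2 = 7.

7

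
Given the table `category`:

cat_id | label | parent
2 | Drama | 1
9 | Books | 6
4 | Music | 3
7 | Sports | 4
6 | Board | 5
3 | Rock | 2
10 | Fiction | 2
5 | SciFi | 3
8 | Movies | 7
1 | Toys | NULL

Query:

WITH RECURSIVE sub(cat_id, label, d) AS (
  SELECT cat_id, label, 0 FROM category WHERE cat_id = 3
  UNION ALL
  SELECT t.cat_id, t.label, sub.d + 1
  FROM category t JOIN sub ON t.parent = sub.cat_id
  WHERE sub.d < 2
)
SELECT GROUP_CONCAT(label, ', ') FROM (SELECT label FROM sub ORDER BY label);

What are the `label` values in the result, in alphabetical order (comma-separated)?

Base: cat_id=3 (Rock) at d 0.
Iteration 1: rows with parent in {3} -> Music (id 4, d 1), SciFi (id 5, d 1).
Iteration 2: rows with parent in {4,5} -> Board (id 6, d 2), Sports (id 7, d 2).
Iteration 3: d < 2 fails for all current rows; recursion stops.

Board, Music, Rock, SciFi, Sports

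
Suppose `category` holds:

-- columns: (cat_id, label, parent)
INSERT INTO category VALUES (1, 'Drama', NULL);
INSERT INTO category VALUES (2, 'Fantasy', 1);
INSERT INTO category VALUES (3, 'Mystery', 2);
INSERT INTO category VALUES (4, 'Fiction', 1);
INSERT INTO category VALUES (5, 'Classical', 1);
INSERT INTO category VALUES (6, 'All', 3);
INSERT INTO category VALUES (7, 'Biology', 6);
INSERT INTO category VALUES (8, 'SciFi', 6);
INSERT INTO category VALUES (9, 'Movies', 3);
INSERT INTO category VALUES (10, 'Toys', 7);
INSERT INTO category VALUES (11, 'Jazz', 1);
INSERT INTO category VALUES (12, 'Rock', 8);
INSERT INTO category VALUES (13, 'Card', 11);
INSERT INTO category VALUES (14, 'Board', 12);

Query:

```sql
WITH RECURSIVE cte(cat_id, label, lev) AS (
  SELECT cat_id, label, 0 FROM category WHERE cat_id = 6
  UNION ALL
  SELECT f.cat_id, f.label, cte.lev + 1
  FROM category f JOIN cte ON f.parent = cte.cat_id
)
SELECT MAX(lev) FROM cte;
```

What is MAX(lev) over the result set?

Base: cat_id=6 (All) at lev 0.
Iteration 1: rows with parent in {6} -> Biology (id 7, lev 1), SciFi (id 8, lev 1).
Iteration 2: rows with parent in {7,8} -> Toys (id 10, lev 2), Rock (id 12, lev 2).
Iteration 3: rows with parent in {10,12} -> Board (id 14, lev 3).
Iteration 4: no rows with parent in {14}; recursion stops.
lev values: 0, 1, 1, 2, 2, 3; the maximum is 3.

3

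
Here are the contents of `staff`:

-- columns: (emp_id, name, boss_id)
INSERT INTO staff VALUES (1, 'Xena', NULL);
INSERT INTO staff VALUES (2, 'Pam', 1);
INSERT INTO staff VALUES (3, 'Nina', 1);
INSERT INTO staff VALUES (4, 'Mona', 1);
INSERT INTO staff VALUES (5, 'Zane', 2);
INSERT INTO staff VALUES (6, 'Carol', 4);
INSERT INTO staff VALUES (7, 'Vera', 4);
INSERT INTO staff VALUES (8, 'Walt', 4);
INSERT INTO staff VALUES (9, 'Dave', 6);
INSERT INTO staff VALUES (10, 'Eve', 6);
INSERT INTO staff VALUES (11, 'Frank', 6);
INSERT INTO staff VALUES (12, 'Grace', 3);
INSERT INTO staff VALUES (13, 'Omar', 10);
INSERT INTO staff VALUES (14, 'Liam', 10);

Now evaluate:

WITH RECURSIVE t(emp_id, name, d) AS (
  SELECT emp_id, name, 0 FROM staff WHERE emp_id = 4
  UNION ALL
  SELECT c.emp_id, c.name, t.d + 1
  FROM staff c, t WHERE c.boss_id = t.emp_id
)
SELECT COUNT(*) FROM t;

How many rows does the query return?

9

Base: emp_id=4 (Mona) at d 0.
Iteration 1: rows with boss_id in {4} -> Carol (id 6, d 1), Vera (id 7, d 1), Walt (id 8, d 1).
Iteration 2: rows with boss_id in {6,7,8} -> Dave (id 9, d 2), Eve (id 10, d 2), Frank (id 11, d 2).
Iteration 3: rows with boss_id in {9,10,11} -> Omar (id 13, d 3), Liam (id 14, d 3).
Iteration 4: no rows with boss_id in {13,14}; recursion stops.
Total rows emitted: 9.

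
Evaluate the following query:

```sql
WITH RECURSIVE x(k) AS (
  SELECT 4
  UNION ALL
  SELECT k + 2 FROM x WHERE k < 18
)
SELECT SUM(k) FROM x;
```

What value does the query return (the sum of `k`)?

88

Base: k=4.
Iteration 1: 4 < 18 holds -> k = 4 + 2 = 6.
Iteration 2: 6 < 18 holds -> k = 6 + 2 = 8.
Iteration 3: 8 < 18 holds -> k = 8 + 2 = 10.
Iteration 4: 10 < 18 holds -> k = 10 + 2 = 12.
Iteration 5: 12 < 18 holds -> k = 12 + 2 = 14.
Iteration 6: 14 < 18 holds -> k = 14 + 2 = 16.
Iteration 7: 16 < 18 holds -> k = 16 + 2 = 18.
Iteration 8: 18 < 18 fails; recursion stops.
SUM(k) = 4 + 6 + 8 + 10 + 12 + 14 + 16 + 18 = 88.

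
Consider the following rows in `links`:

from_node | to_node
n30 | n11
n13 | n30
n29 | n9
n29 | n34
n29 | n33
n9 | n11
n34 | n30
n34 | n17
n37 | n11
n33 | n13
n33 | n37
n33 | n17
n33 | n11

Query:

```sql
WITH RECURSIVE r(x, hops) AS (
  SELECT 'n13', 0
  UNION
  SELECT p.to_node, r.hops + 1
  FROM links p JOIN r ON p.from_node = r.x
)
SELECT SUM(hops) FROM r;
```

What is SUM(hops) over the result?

3

Base: (n13, hops=0).
Iteration 1: edges from {n13} -> (n30, hops=1).
Iteration 2: edges from {n30} -> (n11, hops=2).
Iteration 3: no outgoing edges from {n11}; recursion stops.
SUM(hops) = 0 + 1 + 2 = 3.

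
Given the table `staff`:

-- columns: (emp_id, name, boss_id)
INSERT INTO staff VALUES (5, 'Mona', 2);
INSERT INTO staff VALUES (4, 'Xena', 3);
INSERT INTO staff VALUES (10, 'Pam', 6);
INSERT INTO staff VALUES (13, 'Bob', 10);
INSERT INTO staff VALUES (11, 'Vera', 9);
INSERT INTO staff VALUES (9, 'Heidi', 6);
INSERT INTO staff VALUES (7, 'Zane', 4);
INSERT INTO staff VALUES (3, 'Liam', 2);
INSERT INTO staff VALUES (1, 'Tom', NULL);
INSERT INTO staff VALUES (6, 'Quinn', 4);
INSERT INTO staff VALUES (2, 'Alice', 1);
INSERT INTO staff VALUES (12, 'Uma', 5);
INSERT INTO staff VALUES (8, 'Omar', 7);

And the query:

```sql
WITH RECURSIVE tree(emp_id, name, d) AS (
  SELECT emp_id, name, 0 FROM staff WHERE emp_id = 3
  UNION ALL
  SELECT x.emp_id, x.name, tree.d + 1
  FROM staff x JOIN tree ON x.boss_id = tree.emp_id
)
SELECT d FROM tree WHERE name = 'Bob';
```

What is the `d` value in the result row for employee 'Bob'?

Base: emp_id=3 (Liam) at d 0.
Iteration 1: rows with boss_id in {3} -> Xena (id 4, d 1).
Iteration 2: rows with boss_id in {4} -> Quinn (id 6, d 2), Zane (id 7, d 2).
Iteration 3: rows with boss_id in {6,7} -> Omar (id 8, d 3), Heidi (id 9, d 3), Pam (id 10, d 3).
Iteration 4: rows with boss_id in {8,9,10} -> Vera (id 11, d 4), Bob (id 13, d 4).
Iteration 5: no rows with boss_id in {11,13}; recursion stops.

4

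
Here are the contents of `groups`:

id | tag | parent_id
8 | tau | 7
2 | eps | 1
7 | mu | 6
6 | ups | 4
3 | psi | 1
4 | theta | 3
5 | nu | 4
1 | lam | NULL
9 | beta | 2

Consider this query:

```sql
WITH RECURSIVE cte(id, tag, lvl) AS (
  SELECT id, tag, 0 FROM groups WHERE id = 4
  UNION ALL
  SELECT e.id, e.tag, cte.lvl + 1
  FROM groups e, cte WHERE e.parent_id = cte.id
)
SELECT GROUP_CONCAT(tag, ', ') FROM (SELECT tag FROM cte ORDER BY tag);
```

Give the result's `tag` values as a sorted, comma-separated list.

Base: id=4 (theta) at lvl 0.
Iteration 1: rows with parent_id in {4} -> nu (id 5, lvl 1), ups (id 6, lvl 1).
Iteration 2: rows with parent_id in {5,6} -> mu (id 7, lvl 2).
Iteration 3: rows with parent_id in {7} -> tau (id 8, lvl 3).
Iteration 4: no rows with parent_id in {8}; recursion stops.

mu, nu, tau, theta, ups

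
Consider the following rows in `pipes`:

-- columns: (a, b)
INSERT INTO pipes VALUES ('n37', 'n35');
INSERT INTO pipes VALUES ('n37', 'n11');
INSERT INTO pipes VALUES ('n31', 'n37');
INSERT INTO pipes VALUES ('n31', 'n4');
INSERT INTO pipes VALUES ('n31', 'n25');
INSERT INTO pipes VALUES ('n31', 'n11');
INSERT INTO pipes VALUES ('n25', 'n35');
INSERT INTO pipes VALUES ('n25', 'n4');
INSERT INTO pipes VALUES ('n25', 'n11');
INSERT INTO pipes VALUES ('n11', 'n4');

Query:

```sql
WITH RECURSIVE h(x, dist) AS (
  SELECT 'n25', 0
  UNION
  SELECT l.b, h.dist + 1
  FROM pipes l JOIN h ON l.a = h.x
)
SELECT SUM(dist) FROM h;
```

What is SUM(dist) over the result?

Base: (n25, dist=0).
Iteration 1: edges from {n25} -> (n11, dist=1), (n35, dist=1), (n4, dist=1).
Iteration 2: edges from {n11,n35,n4} -> (n4, dist=2).
Iteration 3: no outgoing edges from {n4}; recursion stops.
SUM(dist) = 0 + 1 + 1 + 1 + 2 = 5.

5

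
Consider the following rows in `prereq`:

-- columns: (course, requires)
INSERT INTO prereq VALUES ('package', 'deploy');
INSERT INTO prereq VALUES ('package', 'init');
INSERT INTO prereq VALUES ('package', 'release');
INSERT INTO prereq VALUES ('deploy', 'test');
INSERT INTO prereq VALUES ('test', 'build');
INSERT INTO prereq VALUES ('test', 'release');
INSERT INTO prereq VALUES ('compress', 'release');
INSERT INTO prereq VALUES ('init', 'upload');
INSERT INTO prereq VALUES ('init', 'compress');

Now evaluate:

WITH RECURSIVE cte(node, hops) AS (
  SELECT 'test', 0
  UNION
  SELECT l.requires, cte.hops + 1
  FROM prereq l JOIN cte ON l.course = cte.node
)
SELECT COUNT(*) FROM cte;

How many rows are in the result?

Base: (test, hops=0).
Iteration 1: edges from {test} -> (build, hops=1), (release, hops=1).
Iteration 2: no outgoing edges from {build,release}; recursion stops.
Total rows emitted: 3.

3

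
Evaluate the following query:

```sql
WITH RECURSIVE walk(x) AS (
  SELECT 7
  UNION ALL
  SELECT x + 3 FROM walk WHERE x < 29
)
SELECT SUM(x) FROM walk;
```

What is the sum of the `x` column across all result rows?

171

Base: x=7.
Iteration 1: 7 < 29 holds -> x = 7 + 3 = 10.
Iteration 2: 10 < 29 holds -> x = 10 + 3 = 13.
Iteration 3: 13 < 29 holds -> x = 13 + 3 = 16.
Iteration 4: 16 < 29 holds -> x = 16 + 3 = 19.
Iteration 5: 19 < 29 holds -> x = 19 + 3 = 22.
Iteration 6: 22 < 29 holds -> x = 22 + 3 = 25.
Iteration 7: 25 < 29 holds -> x = 25 + 3 = 28.
Iteration 8: 28 < 29 holds -> x = 28 + 3 = 31.
Iteration 9: 31 < 29 fails; recursion stops.
SUM(x) = 7 + 10 + 13 + 16 + 19 + 22 + 25 + 28 + 31 = 171.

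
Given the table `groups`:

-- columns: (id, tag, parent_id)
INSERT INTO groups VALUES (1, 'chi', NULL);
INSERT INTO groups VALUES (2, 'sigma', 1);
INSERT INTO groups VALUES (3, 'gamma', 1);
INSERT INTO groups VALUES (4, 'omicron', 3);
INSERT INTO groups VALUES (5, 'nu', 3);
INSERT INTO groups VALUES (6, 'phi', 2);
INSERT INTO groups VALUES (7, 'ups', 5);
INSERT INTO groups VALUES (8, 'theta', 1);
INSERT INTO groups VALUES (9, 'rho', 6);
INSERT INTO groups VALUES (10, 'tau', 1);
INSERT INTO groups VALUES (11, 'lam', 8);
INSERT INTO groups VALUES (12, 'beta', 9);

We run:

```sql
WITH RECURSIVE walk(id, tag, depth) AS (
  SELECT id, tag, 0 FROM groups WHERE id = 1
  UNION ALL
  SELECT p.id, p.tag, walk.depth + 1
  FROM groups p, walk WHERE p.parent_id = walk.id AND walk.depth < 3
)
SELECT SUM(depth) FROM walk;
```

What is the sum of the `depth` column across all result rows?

18

Base: id=1 (chi) at depth 0.
Iteration 1: rows with parent_id in {1} -> sigma (id 2, depth 1), gamma (id 3, depth 1), theta (id 8, depth 1), tau (id 10, depth 1).
Iteration 2: rows with parent_id in {2,3,8,10} -> omicron (id 4, depth 2), nu (id 5, depth 2), phi (id 6, depth 2), lam (id 11, depth 2).
Iteration 3: rows with parent_id in {4,5,6,11} -> ups (id 7, depth 3), rho (id 9, depth 3).
Iteration 4: depth < 3 fails for all current rows; recursion stops.
SUM(depth) = 0 + 1 + 1 + 1 + 1 + 2 + 2 + 2 + 2 + 3 + 3 = 18.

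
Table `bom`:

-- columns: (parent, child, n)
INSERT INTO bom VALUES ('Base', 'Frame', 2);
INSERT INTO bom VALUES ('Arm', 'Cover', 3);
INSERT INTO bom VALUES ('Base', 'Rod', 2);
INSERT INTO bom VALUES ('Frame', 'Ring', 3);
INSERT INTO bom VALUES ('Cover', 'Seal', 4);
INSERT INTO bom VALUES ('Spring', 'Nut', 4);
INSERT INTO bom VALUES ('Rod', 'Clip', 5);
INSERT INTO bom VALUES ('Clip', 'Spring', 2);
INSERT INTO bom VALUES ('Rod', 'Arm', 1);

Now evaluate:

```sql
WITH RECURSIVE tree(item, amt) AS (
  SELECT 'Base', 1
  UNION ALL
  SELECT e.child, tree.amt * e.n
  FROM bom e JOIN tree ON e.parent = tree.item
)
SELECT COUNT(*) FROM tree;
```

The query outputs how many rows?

10

Base: (Base, amt=1).
Iteration 1: components of {Base} -> Frame = 1*2 = 2, Rod = 1*2 = 2.
Iteration 2: components of {Frame,Rod} -> Arm = 2*1 = 2, Clip = 2*5 = 10, Ring = 2*3 = 6.
Iteration 3: components of {Arm,Clip,Ring} -> Cover = 2*3 = 6, Spring = 10*2 = 20.
Iteration 4: components of {Cover,Spring} -> Nut = 20*4 = 80, Seal = 6*4 = 24.
Iteration 5: no further components; recursion stops.
Total rows emitted: 10.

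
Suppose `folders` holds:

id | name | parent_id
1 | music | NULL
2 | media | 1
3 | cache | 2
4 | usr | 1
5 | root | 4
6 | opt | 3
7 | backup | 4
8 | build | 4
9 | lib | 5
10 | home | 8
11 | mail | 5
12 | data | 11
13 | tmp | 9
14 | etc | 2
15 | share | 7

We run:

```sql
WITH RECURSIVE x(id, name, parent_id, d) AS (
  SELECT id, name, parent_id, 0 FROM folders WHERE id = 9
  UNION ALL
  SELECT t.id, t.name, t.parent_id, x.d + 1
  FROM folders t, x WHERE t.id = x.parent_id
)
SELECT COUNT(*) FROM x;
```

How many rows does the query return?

4

Base: id=9 (lib), parent_id=5, d 0.
Iteration 1: join on id=5 -> root (id 5, parent_id=4, d 1).
Iteration 2: join on id=4 -> usr (id 4, parent_id=1, d 2).
Iteration 3: join on id=1 -> music (id 1, parent_id=NULL, d 3).
Iteration 4: parent_id is NULL; no match; recursion stops.
Total rows emitted: 4.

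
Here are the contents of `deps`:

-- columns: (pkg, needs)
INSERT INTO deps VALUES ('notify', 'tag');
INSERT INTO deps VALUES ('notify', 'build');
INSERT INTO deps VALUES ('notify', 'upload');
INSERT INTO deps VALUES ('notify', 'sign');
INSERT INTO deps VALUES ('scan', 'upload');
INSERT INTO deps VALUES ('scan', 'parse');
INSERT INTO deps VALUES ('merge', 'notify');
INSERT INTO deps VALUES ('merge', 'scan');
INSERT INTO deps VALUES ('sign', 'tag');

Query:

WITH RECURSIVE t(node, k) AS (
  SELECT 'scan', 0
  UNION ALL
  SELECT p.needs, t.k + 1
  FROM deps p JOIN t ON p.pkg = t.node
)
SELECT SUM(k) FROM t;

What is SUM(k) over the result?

2

Base: (scan, k=0).
Iteration 1: edges from {scan} -> (parse, k=1), (upload, k=1).
Iteration 2: no outgoing edges from {parse,upload}; recursion stops.
SUM(k) = 0 + 1 + 1 = 2.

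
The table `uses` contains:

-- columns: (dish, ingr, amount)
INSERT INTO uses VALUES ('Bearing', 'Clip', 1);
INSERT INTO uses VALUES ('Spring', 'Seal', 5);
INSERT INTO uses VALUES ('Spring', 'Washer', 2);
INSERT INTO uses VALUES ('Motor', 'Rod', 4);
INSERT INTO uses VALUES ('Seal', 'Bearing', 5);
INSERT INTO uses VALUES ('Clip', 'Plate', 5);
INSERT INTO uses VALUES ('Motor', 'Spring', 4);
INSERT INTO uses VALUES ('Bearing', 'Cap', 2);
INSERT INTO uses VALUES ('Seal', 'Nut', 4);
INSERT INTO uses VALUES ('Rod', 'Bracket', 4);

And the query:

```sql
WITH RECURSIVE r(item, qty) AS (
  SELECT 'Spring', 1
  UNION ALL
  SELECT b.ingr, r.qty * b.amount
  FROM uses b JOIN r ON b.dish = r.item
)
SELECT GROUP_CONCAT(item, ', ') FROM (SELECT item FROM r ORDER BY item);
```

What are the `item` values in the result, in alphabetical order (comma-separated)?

Base: (Spring, qty=1).
Iteration 1: components of {Spring} -> Seal = 1*5 = 5, Washer = 1*2 = 2.
Iteration 2: components of {Seal,Washer} -> Bearing = 5*5 = 25, Nut = 5*4 = 20.
Iteration 3: components of {Bearing,Nut} -> Cap = 25*2 = 50, Clip = 25*1 = 25.
Iteration 4: components of {Cap,Clip} -> Plate = 25*5 = 125.
Iteration 5: no further components; recursion stops.

Bearing, Cap, Clip, Nut, Plate, Seal, Spring, Washer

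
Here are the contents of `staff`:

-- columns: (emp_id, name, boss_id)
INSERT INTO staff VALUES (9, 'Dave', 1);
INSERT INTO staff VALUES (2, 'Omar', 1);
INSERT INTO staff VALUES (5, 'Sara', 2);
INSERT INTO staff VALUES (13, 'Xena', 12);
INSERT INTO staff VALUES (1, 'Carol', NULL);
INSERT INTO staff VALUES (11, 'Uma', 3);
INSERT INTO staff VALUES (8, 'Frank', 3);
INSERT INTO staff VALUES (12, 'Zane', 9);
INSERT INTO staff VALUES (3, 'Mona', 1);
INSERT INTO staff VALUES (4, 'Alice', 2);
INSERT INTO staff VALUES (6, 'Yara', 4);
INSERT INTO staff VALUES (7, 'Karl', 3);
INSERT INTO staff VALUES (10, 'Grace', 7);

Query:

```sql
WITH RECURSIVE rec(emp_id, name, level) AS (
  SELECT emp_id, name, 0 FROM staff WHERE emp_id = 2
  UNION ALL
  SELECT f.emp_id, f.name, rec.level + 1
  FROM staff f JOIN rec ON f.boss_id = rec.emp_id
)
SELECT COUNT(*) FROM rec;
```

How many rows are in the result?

Base: emp_id=2 (Omar) at level 0.
Iteration 1: rows with boss_id in {2} -> Alice (id 4, level 1), Sara (id 5, level 1).
Iteration 2: rows with boss_id in {4,5} -> Yara (id 6, level 2).
Iteration 3: no rows with boss_id in {6}; recursion stops.
Total rows emitted: 4.

4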